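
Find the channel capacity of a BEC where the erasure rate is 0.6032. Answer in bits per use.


C = 1 - epsilon = 1 - 0.6032 = 0.3968

0.3968 bits


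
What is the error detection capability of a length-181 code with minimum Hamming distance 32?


Detection capability = d_min - 1 = 32 - 1 = 31

31 errors


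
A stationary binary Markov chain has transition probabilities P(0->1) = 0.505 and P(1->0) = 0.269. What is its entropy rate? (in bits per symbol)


Stationary distribution: pi_0 = p10/(p01+p10) = 0.3475, pi_1 = 0.6525. Entropy rate H' = pi_0*H(p01) + pi_1*H(p10) = 0.3475*0.9999 + 0.6525*0.84 = 0.8956

0.8956 bits/symbol


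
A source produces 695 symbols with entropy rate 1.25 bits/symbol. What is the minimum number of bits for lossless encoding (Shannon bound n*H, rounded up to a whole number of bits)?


Minimum bits >= n * H = 695 * 1.25 = 868.75, rounded up to a whole number of bits = 869

869 bits


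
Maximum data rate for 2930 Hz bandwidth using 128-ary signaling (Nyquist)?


Rate = 2 * B * log2(M) = 2 * 2930 * 7.0 = 41020.0

41020.0 bps


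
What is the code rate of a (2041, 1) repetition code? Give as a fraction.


Rate = k/n = 1/2041

1/2041


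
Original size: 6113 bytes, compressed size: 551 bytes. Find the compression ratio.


Ratio = original / compressed = 6113 / 551 = 11.0944

11.0944


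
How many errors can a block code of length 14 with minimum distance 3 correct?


Correction capability = floor((d-1)/2) = floor((3-1)/2) = 1

1 errors


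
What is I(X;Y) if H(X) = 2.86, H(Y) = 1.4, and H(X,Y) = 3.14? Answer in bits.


I(X;Y) = H(X) + H(Y) - H(X,Y) = 2.86 + 1.4 - 3.14 = 1.12

1.12 bits


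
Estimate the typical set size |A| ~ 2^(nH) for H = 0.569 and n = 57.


log2|A_typical| = nH = 57 * 0.569 = 32.433, so |A_typical| ~ 2^32.433 = 5.798e+09

5.798e+09


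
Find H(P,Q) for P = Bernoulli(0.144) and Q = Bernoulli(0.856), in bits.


H(P,Q) = -p*log2(q) - (1-p)*log2(1-q). -0.144*log2(0.856) = 0.032302; -0.856*log2(0.144) = 2.393256. H(P,Q) = 0.032302 + 2.393256 = 2.4256

2.4256 bits


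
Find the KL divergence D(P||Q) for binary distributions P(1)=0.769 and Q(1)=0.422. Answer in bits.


KL = p*log2(p/q) + (1-p)*log2((1-p)/(1-q)) = 0.769*log2(0.769/0.422) + 0.231*log2(0.231/0.578) = 0.3601

0.3601 bits


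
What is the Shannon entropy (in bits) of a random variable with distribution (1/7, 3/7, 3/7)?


H = -sum(p_i * log2(p_i)). Terms: -(1/7)*log2(1/7) = 0.401051; -(3/7)*log2(3/7) = 0.523882; -(3/7)*log2(3/7) = 0.523882. H = 0.401051 + 0.523882 + 0.523882 = 1.4488

1.4488 bits


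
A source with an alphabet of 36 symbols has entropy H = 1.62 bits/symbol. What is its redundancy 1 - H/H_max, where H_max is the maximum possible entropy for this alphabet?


H_max = log2(K) = log2(36) = 5.1699 bits/symbol. Redundancy = 1 - H/H_max = 1 - 1.62/5.1699 = 1 - 0.3134 = 0.6866

0.6866


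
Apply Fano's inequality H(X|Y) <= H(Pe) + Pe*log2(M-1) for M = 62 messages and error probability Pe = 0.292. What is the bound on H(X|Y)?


H(Pe) = -Pe*log2(Pe) - (1-Pe)*log2(1-Pe) = -0.292*log2(0.292) - 0.708*log2(0.708) = 0.518580 + 0.352711 = 0.8713. Pe*log2(M-1) = 0.292*log2(61) = 1.731775. Bound = H(Pe) + Pe*log2(M-1) = 0.518580 + 0.352711 + 1.731775 = 2.6031

2.6031 bits


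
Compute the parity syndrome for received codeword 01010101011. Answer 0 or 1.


Syndrome = XOR of all bits = 0 XOR 1 XOR 0 XOR 1 XOR 0 XOR 1 XOR 0 XOR 1 XOR 0 XOR 1 XOR 1 = 0

0


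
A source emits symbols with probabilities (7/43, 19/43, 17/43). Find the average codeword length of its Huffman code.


Huffman construction (repeatedly merge the two least-probable nodes; each merge adds 1 bit to every symbol beneath it): 7/43 + 17/43 = 24/43; 19/43 + 24/43 = 1. Resulting codeword lengths (in the order the probabilities were given): (2, 1, 2). L_avg = sum(p_i * l_i) = 7/43*2 + 19/43*1 + 17/43*2 = 67/43 = 1.5581

1.5581 bits


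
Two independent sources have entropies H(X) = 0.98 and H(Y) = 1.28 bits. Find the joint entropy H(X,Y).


For independent variables, H(X,Y) = H(X) + H(Y) = 0.98 + 1.28 = 2.26

2.26 bits


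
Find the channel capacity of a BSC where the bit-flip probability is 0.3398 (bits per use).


H(p) = -p*log2(p) - (1-p)*log2(1-p) = -0.3398*log2(0.3398) - 0.6602*log2(0.6602) = 0.529151 + 0.395476 = 0.9246. C = 1 - H(p) = 1 - 0.9246 = 0.0754

0.0754 bits


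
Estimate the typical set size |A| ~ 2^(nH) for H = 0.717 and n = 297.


log2|A_typical| = nH = 297 * 0.717 = 212.949, so |A_typical| ~ 2^212.949 = 1.271e+64

1.271e+64


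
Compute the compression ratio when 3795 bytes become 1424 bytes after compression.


Ratio = original / compressed = 3795 / 1424 = 2.665

2.665


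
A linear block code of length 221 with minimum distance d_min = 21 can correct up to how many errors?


Correction capability = floor((d-1)/2) = floor((21-1)/2) = 10

10 errors


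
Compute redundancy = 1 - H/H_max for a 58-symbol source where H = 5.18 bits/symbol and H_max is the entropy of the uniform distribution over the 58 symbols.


H_max = log2(K) = log2(58) = 5.858 bits/symbol. Redundancy = 1 - H/H_max = 1 - 5.18/5.858 = 1 - 0.8843 = 0.1157

0.1157


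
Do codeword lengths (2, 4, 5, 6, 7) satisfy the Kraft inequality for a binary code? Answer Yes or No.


Kraft sum = sum(2^(-l_i)) = 0.3672, need <= 1. Result: satisfied (a binary prefix-free code with these lengths exists)

Yes


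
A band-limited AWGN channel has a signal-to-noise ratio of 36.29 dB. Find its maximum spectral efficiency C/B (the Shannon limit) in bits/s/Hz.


SNR_linear = 10^(36.29/10) = 4255.9841; C/B = log2(1 + SNR_linear) = log2(1 + 4255.9841) = 12.0556

12.0556 bits/s/Hz


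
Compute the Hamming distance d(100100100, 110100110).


Count differing positions: . ^ . . . . . ^ . = 2 differences

2


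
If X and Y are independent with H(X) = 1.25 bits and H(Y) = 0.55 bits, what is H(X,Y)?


For independent variables, H(X,Y) = H(X) + H(Y) = 1.25 + 0.55 = 1.8

1.8 bits


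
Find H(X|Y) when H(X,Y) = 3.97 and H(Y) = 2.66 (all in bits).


H(X|Y) = H(X,Y) - H(Y) = 3.97 - 2.66 = 1.31

1.31 bits


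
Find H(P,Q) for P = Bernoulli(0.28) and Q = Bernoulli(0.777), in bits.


H(P,Q) = -p*log2(q) - (1-p)*log2(1-q). -0.28*log2(0.777) = 0.101924; -0.72*log2(0.223) = 1.558717. H(P,Q) = 0.101924 + 1.558717 = 1.6606

1.6606 bits


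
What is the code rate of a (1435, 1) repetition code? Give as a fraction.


Rate = k/n = 1/1435

1/1435


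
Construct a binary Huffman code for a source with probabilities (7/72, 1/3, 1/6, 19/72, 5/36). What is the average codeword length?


Huffman construction (repeatedly merge the two least-probable nodes; each merge adds 1 bit to every symbol beneath it): 7/72 + 5/36 = 17/72; 1/6 + 17/72 = 29/72; 19/72 + 1/3 = 43/72; 29/72 + 43/72 = 1. Resulting codeword lengths (in the order the probabilities were given): (3, 2, 2, 2, 3). L_avg = sum(p_i * l_i) = 7/72*3 + 1/3*2 + 1/6*2 + 19/72*2 + 5/36*3 = 161/72 = 2.2361

2.2361 bits


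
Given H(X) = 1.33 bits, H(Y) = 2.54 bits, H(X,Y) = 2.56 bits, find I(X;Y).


I(X;Y) = H(X) + H(Y) - H(X,Y) = 1.33 + 2.54 - 2.56 = 1.31

1.31 bits


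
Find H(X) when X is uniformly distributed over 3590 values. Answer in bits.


H = log2(n) = log2(3590) = 11.8098

11.8098 bits


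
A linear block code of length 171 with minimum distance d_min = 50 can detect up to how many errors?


Detection capability = d_min - 1 = 50 - 1 = 49

49 errors


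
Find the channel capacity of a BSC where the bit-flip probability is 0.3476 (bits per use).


H(p) = -p*log2(p) - (1-p)*log2(1-p) = -0.3476*log2(0.3476) - 0.6524*log2(0.6524) = 0.529916 + 0.401990 = 0.9319. C = 1 - H(p) = 1 - 0.9319 = 0.0681

0.0681 bits


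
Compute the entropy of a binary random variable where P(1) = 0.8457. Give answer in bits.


H = -p*log2(p) - (1-p)*log2(1-p). -0.8457*log2(0.8457) = 0.204475; -0.1543*log2(0.1543) = 0.416022. H = 0.204475 + 0.416022 = 0.6205

0.6205 bits


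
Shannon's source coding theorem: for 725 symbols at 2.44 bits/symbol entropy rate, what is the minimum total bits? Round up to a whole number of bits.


Minimum bits >= n * H = 725 * 2.44 = 1769.0, rounded up to a whole number of bits = 1769

1769 bits


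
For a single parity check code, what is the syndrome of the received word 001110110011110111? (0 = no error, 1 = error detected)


Syndrome = XOR of all bits = 0 XOR 0 XOR 1 XOR 1 XOR 1 XOR 0 XOR 1 XOR 1 XOR 0 XOR 0 XOR 1 XOR 1 XOR 1 XOR 1 XOR 0 XOR 1 XOR 1 XOR 1 = 0

0


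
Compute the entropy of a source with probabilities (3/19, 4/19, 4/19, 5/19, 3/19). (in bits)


H = -sum(p_i * log2(p_i)). Terms: -(3/19)*log2(3/19) = 0.420468; -(4/19)*log2(4/19) = 0.473248; -(4/19)*log2(4/19) = 0.473248; -(5/19)*log2(5/19) = 0.506842; -(3/19)*log2(3/19) = 0.420468. H = 0.420468 + 0.473248 + 0.473248 + 0.506842 + 0.420468 = 2.2943

2.2943 bits


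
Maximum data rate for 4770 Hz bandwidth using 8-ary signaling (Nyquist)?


Rate = 2 * B * log2(M) = 2 * 4770 * 3.0 = 28620.0

28620.0 bps


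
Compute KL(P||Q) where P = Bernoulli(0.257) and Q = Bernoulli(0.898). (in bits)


KL = p*log2(p/q) + (1-p)*log2((1-p)/(1-q)) = 0.257*log2(0.257/0.898) + 0.743*log2(0.743/0.102) = 1.6647

1.6647 bits


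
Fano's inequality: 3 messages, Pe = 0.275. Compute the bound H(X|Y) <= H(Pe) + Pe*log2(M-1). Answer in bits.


H(Pe) = -Pe*log2(Pe) - (1-Pe)*log2(1-Pe) = -0.275*log2(0.275) - 0.725*log2(0.725) = 0.512187 + 0.336362 = 0.8485. Pe*log2(M-1) = 0.275*log2(2) = 0.275000. Bound = H(Pe) + Pe*log2(M-1) = 0.512187 + 0.336362 + 0.275000 = 1.1235

1.1235 bits


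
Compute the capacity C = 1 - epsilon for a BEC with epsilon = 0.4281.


C = 1 - epsilon = 1 - 0.4281 = 0.5719

0.5719 bits


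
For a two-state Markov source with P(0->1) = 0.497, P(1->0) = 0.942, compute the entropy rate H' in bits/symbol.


Stationary distribution: pi_0 = p10/(p01+p10) = 0.6546, pi_1 = 0.3454. Entropy rate H' = pi_0*H(p01) + pi_1*H(p10) = 0.6546*1.0 + 0.3454*0.3195 = 0.7649

0.7649 bits/symbol


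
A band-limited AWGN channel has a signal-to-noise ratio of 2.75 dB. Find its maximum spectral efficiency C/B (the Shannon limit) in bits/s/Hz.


SNR_linear = 10^(2.75/10) = 1.8836; C/B = log2(1 + SNR_linear) = log2(1 + 1.8836) = 1.5279

1.5279 bits/s/Hz


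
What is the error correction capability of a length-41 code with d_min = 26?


Correction capability = floor((d-1)/2) = floor((26-1)/2) = 12

12 errors


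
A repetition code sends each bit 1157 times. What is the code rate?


Rate = k/n = 1/1157

1/1157


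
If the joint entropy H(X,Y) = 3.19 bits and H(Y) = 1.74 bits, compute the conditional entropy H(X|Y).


H(X|Y) = H(X,Y) - H(Y) = 3.19 - 1.74 = 1.45

1.45 bits


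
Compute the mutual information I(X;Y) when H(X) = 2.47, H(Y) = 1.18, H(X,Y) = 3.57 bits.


I(X;Y) = H(X) + H(Y) - H(X,Y) = 2.47 + 1.18 - 3.57 = 0.08

0.08 bits


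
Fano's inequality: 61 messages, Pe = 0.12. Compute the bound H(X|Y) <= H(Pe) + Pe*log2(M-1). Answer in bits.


H(Pe) = -Pe*log2(Pe) - (1-Pe)*log2(1-Pe) = -0.12*log2(0.12) - 0.88*log2(0.88) = 0.367067 + 0.162294 = 0.5294. Pe*log2(M-1) = 0.12*log2(60) = 0.708827. Bound = H(Pe) + Pe*log2(M-1) = 0.367067 + 0.162294 + 0.708827 = 1.2382

1.2382 bits


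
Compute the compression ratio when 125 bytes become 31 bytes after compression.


Ratio = original / compressed = 125 / 31 = 4.0323

4.0323


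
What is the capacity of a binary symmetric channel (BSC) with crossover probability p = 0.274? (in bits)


H(p) = -p*log2(p) - (1-p)*log2(1-p) = -0.274*log2(0.274) - 0.726*log2(0.726) = 0.511764 + 0.335382 = 0.8471. C = 1 - H(p) = 1 - 0.8471 = 0.1529

0.1529 bits


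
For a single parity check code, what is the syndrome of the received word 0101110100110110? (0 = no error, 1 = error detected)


Syndrome = XOR of all bits = 0 XOR 1 XOR 0 XOR 1 XOR 1 XOR 1 XOR 0 XOR 1 XOR 0 XOR 0 XOR 1 XOR 1 XOR 0 XOR 1 XOR 1 XOR 0 = 1

1


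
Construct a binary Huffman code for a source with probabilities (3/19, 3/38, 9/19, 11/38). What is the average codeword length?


Huffman construction (repeatedly merge the two least-probable nodes; each merge adds 1 bit to every symbol beneath it): 3/38 + 3/19 = 9/38; 9/38 + 11/38 = 10/19; 9/19 + 10/19 = 1. Resulting codeword lengths (in the order the probabilities were given): (3, 3, 1, 2). L_avg = sum(p_i * l_i) = 3/19*3 + 3/38*3 + 9/19*1 + 11/38*2 = 67/38 = 1.7632

1.7632 bits


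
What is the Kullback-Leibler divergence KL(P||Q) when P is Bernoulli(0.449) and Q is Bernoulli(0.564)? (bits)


KL = p*log2(p/q) + (1-p)*log2((1-p)/(1-q)) = 0.449*log2(0.449/0.564) + 0.551*log2(0.551/0.436) = 0.0384

0.0384 bits


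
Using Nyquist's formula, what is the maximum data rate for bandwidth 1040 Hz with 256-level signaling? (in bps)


Rate = 2 * B * log2(M) = 2 * 1040 * 8.0 = 16640.0

16640.0 bps


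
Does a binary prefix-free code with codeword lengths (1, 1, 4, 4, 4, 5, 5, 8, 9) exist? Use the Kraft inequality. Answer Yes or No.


Kraft sum = sum(2^(-l_i)) = 1.2559, need <= 1. Result: violated (a binary prefix-free code with these lengths cannot exist)

No


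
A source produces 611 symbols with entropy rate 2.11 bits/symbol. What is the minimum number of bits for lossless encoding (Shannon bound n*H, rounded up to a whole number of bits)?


Minimum bits >= n * H = 611 * 2.11 = 1289.21, rounded up to a whole number of bits = 1290

1290 bits


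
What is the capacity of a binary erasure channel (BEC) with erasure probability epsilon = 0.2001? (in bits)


C = 1 - epsilon = 1 - 0.2001 = 0.7999

0.7999 bits


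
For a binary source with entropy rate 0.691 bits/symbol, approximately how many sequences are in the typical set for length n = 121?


log2|A_typical| = nH = 121 * 0.691 = 83.611, so |A_typical| ~ 2^83.611 = 1.477e+25

1.477e+25


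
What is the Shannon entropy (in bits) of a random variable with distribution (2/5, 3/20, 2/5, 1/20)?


H = -sum(p_i * log2(p_i)). Terms: -(2/5)*log2(2/5) = 0.528771; -(3/20)*log2(3/20) = 0.410545; -(2/5)*log2(2/5) = 0.528771; -(1/20)*log2(1/20) = 0.216096. H = 0.528771 + 0.410545 + 0.528771 + 0.216096 = 1.6842

1.6842 bits


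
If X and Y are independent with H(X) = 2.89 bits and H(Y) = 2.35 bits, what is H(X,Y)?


For independent variables, H(X,Y) = H(X) + H(Y) = 2.89 + 2.35 = 5.24

5.24 bits


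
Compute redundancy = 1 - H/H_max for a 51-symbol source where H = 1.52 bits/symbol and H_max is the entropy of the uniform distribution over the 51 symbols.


H_max = log2(K) = log2(51) = 5.6724 bits/symbol. Redundancy = 1 - H/H_max = 1 - 1.52/5.6724 = 1 - 0.268 = 0.732

0.732


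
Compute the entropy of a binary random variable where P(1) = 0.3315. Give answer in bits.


H = -p*log2(p) - (1-p)*log2(1-p). -0.3315*log2(0.3315) = 0.528053; -0.6685*log2(0.6685) = 0.388399. H = 0.528053 + 0.388399 = 0.9165

0.9165 bits


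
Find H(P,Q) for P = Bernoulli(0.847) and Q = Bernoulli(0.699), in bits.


H(P,Q) = -p*log2(q) - (1-p)*log2(1-q). -0.847*log2(0.699) = 0.437590; -0.153*log2(0.301) = 0.265021. H(P,Q) = 0.437590 + 0.265021 = 0.7026

0.7026 bits


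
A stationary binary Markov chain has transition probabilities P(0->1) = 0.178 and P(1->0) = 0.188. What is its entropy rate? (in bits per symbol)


Stationary distribution: pi_0 = p10/(p01+p10) = 0.5137, pi_1 = 0.4863. Entropy rate H' = pi_0*H(p01) + pi_1*H(p10) = 0.5137*0.6757 + 0.4863*0.6973 = 0.6862

0.6862 bits/symbol


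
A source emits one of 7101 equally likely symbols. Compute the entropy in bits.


H = log2(n) = log2(7101) = 12.7938

12.7938 bits


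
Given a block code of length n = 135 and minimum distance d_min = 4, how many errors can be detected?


Detection capability = d_min - 1 = 4 - 1 = 3

3 errors


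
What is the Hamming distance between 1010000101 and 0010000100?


Count differing positions: ^ . . . . . . . . ^ = 2 differences

2


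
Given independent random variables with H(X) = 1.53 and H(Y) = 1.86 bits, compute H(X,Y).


For independent variables, H(X,Y) = H(X) + H(Y) = 1.53 + 1.86 = 3.39

3.39 bits


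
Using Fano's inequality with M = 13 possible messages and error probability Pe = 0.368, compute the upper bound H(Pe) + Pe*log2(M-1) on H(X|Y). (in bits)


H(Pe) = -Pe*log2(Pe) - (1-Pe)*log2(1-Pe) = -0.368*log2(0.368) - 0.632*log2(0.632) = 0.530738 + 0.418386 = 0.9491. Pe*log2(M-1) = 0.368*log2(12) = 1.319266. Bound = H(Pe) + Pe*log2(M-1) = 0.530738 + 0.418386 + 1.319266 = 2.2684

2.2684 bits


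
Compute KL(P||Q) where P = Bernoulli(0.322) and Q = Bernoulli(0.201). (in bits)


KL = p*log2(p/q) + (1-p)*log2((1-p)/(1-q)) = 0.322*log2(0.322/0.201) + 0.678*log2(0.678/0.799) = 0.0583

0.0583 bits


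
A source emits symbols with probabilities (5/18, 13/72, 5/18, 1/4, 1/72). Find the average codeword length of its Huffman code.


Huffman construction (repeatedly merge the two least-probable nodes; each merge adds 1 bit to every symbol beneath it): 1/72 + 13/72 = 7/36; 7/36 + 1/4 = 4/9; 5/18 + 5/18 = 5/9; 4/9 + 5/9 = 1. Resulting codeword lengths (in the order the probabilities were given): (2, 3, 2, 2, 3). L_avg = sum(p_i * l_i) = 5/18*2 + 13/72*3 + 5/18*2 + 1/4*2 + 1/72*3 = 79/36 = 2.1944

2.1944 bits


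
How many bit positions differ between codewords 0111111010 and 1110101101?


Count differing positions: ^ . . ^ . ^ . ^ ^ ^ = 6 differences

6


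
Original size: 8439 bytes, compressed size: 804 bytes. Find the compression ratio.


Ratio = original / compressed = 8439 / 804 = 10.4963

10.4963


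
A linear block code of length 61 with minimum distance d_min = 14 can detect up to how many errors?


Detection capability = d_min - 1 = 14 - 1 = 13

13 errors


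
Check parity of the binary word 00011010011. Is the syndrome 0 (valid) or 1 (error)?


Syndrome = XOR of all bits = 0 XOR 0 XOR 0 XOR 1 XOR 1 XOR 0 XOR 1 XOR 0 XOR 0 XOR 1 XOR 1 = 1

1


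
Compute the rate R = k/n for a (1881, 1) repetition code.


Rate = k/n = 1/1881

1/1881


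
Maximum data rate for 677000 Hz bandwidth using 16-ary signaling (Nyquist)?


Rate = 2 * B * log2(M) = 2 * 677000 * 4.0 = 5416000.0

5416000.0 bps


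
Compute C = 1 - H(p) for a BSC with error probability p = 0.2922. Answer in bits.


H(p) = -p*log2(p) - (1-p)*log2(1-p) = -0.2922*log2(0.2922) - 0.7078*log2(0.7078) = 0.518647 + 0.352899 = 0.8715. C = 1 - H(p) = 1 - 0.8715 = 0.1285

0.1285 bits


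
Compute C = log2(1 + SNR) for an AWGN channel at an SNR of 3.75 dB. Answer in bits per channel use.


SNR_linear = 10^(3.75/10) = 2.3714; C = log2(1 + SNR_linear) = log2(1 + 2.3714) = 1.7533

1.7533 bits/channel use


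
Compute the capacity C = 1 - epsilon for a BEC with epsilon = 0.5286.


C = 1 - epsilon = 1 - 0.5286 = 0.4714

0.4714 bits


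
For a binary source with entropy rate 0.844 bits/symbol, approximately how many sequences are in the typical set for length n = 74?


log2|A_typical| = nH = 74 * 0.844 = 62.456, so |A_typical| ~ 2^62.456 = 6.326e+18

6.326e+18


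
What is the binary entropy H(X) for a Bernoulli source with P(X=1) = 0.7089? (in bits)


H = -p*log2(p) - (1-p)*log2(1-p). -0.7089*log2(0.7089) = 0.351860; -0.2911*log2(0.2911) = 0.518278. H = 0.351860 + 0.518278 = 0.8701

0.8701 bits


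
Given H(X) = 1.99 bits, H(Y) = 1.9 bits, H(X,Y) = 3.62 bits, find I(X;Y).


I(X;Y) = H(X) + H(Y) - H(X,Y) = 1.99 + 1.9 - 3.62 = 0.27

0.27 bits


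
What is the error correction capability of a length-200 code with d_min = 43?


Correction capability = floor((d-1)/2) = floor((43-1)/2) = 21

21 errors


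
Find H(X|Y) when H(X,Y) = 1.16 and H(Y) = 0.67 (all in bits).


H(X|Y) = H(X,Y) - H(Y) = 1.16 - 0.67 = 0.49

0.49 bits


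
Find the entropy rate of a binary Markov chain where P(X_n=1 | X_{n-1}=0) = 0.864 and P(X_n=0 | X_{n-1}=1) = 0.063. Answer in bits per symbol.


Stationary distribution: pi_0 = p10/(p01+p10) = 0.068, pi_1 = 0.932. Entropy rate H' = pi_0*H(p01) + pi_1*H(p10) = 0.068*0.5737 + 0.932*0.3392 = 0.3552

0.3552 bits/symbol


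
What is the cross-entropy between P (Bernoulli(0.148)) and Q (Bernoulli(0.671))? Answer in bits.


H(P,Q) = -p*log2(q) - (1-p)*log2(1-q). -0.148*log2(0.671) = 0.085191; -0.852*log2(0.329) = 1.366472. H(P,Q) = 0.085191 + 1.366472 = 1.4517

1.4517 bits


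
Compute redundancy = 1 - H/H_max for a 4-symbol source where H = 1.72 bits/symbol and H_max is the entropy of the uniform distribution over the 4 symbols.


H_max = log2(K) = log2(4) = 2.0 bits/symbol. Redundancy = 1 - H/H_max = 1 - 1.72/2.0 = 1 - 0.86 = 0.14

0.14


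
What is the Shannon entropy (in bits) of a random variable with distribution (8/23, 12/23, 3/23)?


H = -sum(p_i * log2(p_i)). Terms: -(8/23)*log2(8/23) = 0.529935; -(12/23)*log2(12/23) = 0.489704; -(3/23)*log2(3/23) = 0.383296. H = 0.529935 + 0.489704 + 0.383296 = 1.4029

1.4029 bits


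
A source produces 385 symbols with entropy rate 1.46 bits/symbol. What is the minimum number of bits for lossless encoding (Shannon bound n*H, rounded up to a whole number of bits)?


Minimum bits >= n * H = 385 * 1.46 = 562.1, rounded up to a whole number of bits = 563

563 bits


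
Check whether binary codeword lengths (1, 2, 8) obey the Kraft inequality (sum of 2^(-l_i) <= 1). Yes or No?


Kraft sum = sum(2^(-l_i)) = 0.7539, need <= 1. Result: satisfied (a binary prefix-free code with these lengths exists)

Yes


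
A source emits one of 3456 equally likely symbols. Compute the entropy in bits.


H = log2(n) = log2(3456) = 11.7549

11.7549 bits


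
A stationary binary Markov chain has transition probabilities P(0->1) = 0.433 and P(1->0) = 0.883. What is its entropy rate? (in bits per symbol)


Stationary distribution: pi_0 = p10/(p01+p10) = 0.671, pi_1 = 0.329. Entropy rate H' = pi_0*H(p01) + pi_1*H(p10) = 0.671*0.987 + 0.329*0.5207 = 0.8336

0.8336 bits/symbol


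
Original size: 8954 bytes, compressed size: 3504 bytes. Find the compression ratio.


Ratio = original / compressed = 8954 / 3504 = 2.5554

2.5554


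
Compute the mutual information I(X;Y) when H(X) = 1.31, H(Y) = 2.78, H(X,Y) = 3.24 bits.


I(X;Y) = H(X) + H(Y) - H(X,Y) = 1.31 + 2.78 - 3.24 = 0.85

0.85 bits


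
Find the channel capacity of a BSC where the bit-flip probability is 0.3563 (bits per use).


H(p) = -p*log2(p) - (1-p)*log2(1-p) = -0.3563*log2(0.3563) - 0.6437*log2(0.6437) = 0.530472 + 0.409097 = 0.9396. C = 1 - H(p) = 1 - 0.9396 = 0.0604

0.0604 bits


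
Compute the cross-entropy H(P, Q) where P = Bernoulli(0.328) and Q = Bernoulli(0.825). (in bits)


H(P,Q) = -p*log2(q) - (1-p)*log2(1-q). -0.328*log2(0.825) = 0.091031; -0.672*log2(0.175) = 1.689793. H(P,Q) = 0.091031 + 1.689793 = 1.7808

1.7808 bits


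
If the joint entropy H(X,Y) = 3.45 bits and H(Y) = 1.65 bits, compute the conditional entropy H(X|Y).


H(X|Y) = H(X,Y) - H(Y) = 3.45 - 1.65 = 1.8

1.8 bits


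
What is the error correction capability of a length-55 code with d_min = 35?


Correction capability = floor((d-1)/2) = floor((35-1)/2) = 17

17 errors


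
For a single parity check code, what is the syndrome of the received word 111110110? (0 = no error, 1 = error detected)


Syndrome = XOR of all bits = 1 XOR 1 XOR 1 XOR 1 XOR 1 XOR 0 XOR 1 XOR 1 XOR 0 = 1

1


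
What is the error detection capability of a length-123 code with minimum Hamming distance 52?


Detection capability = d_min - 1 = 52 - 1 = 51

51 errors


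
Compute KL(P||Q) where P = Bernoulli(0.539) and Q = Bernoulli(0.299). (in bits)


KL = p*log2(p/q) + (1-p)*log2((1-p)/(1-q)) = 0.539*log2(0.539/0.299) + 0.461*log2(0.461/0.701) = 0.1795

0.1795 bits


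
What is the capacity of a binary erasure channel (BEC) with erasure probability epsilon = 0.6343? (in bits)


C = 1 - epsilon = 1 - 0.6343 = 0.3657

0.3657 bits


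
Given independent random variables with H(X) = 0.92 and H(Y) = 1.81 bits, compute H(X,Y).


For independent variables, H(X,Y) = H(X) + H(Y) = 0.92 + 1.81 = 2.73

2.73 bits


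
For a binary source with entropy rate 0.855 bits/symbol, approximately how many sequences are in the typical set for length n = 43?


log2|A_typical| = nH = 43 * 0.855 = 36.765, so |A_typical| ~ 2^36.765 = 1.168e+11

1.168e+11


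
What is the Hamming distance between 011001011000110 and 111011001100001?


Count differing positions: ^ . . . ^ . . ^ . ^ . . ^ ^ ^ = 7 differences

7


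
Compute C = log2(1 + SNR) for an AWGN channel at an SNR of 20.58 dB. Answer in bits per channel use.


SNR_linear = 10^(20.58/10) = 114.2878; C = log2(1 + SNR_linear) = log2(1 + 114.2878) = 6.8491

6.8491 bits/channel use


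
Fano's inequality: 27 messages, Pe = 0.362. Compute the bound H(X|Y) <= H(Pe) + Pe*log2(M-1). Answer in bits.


H(Pe) = -Pe*log2(Pe) - (1-Pe)*log2(1-Pe) = -0.362*log2(0.362) - 0.638*log2(0.638) = 0.530670 + 0.413661 = 0.9443. Pe*log2(M-1) = 0.362*log2(26) = 1.701559. Bound = H(Pe) + Pe*log2(M-1) = 0.530670 + 0.413661 + 1.701559 = 2.6459

2.6459 bits


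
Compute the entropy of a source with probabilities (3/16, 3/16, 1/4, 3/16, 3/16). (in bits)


H = -sum(p_i * log2(p_i)). Terms: -(3/16)*log2(3/16) = 0.452820; -(3/16)*log2(3/16) = 0.452820; -(1/4)*log2(1/4) = 0.500000; -(3/16)*log2(3/16) = 0.452820; -(3/16)*log2(3/16) = 0.452820. H = 0.452820 + 0.452820 + 0.500000 + 0.452820 + 0.452820 = 2.3113

2.3113 bits


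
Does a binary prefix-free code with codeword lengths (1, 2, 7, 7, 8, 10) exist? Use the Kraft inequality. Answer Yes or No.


Kraft sum = sum(2^(-l_i)) = 0.7705, need <= 1. Result: satisfied (a binary prefix-free code with these lengths exists)

Yes


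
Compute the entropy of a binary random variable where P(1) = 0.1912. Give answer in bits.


H = -p*log2(p) - (1-p)*log2(1-p). -0.1912*log2(0.1912) = 0.456365; -0.8088*log2(0.8088) = 0.247610. H = 0.456365 + 0.247610 = 0.704

0.704 bits


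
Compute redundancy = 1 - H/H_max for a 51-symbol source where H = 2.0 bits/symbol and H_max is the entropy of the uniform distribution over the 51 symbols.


H_max = log2(K) = log2(51) = 5.6724 bits/symbol. Redundancy = 1 - H/H_max = 1 - 2.0/5.6724 = 1 - 0.3526 = 0.6474

0.6474


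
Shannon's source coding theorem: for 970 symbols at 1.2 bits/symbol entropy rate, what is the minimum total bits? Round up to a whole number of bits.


Minimum bits >= n * H = 970 * 1.2 = 1164.0, rounded up to a whole number of bits = 1164

1164 bits


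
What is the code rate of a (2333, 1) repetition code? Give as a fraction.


Rate = k/n = 1/2333

1/2333


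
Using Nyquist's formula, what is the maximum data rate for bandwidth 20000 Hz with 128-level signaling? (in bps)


Rate = 2 * B * log2(M) = 2 * 20000 * 7.0 = 280000.0

280000.0 bps


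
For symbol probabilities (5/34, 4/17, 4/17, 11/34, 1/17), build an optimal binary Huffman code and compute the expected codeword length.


Huffman construction (repeatedly merge the two least-probable nodes; each merge adds 1 bit to every symbol beneath it): 1/17 + 5/34 = 7/34; 7/34 + 4/17 = 15/34; 4/17 + 11/34 = 19/34; 15/34 + 19/34 = 1. Resulting codeword lengths (in the order the probabilities were given): (3, 2, 2, 2, 3). L_avg = sum(p_i * l_i) = 5/34*3 + 4/17*2 + 4/17*2 + 11/34*2 + 1/17*3 = 75/34 = 2.2059

2.2059 bits


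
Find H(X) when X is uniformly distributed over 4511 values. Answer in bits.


H = log2(n) = log2(4511) = 12.1392

12.1392 bits


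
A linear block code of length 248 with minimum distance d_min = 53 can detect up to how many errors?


Detection capability = d_min - 1 = 53 - 1 = 52

52 errors


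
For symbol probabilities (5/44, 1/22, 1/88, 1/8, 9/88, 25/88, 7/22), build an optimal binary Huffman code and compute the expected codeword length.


Huffman construction (repeatedly merge the two least-probable nodes; each merge adds 1 bit to every symbol beneath it): 1/88 + 1/22 = 5/88; 5/88 + 9/88 = 7/44; 5/44 + 1/8 = 21/88; 7/44 + 21/88 = 35/88; 25/88 + 7/22 = 53/88; 35/88 + 53/88 = 1. Resulting codeword lengths (in the order the probabilities were given): (3, 4, 4, 3, 3, 2, 2). L_avg = sum(p_i * l_i) = 5/44*3 + 1/22*4 + 1/88*4 + 1/8*3 + 9/88*3 + 25/88*2 + 7/22*2 = 27/11 = 2.4545

2.4545 bits


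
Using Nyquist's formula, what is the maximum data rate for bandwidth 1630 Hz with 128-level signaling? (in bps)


Rate = 2 * B * log2(M) = 2 * 1630 * 7.0 = 22820.0

22820.0 bps


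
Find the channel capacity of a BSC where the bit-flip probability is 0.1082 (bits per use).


H(p) = -p*log2(p) - (1-p)*log2(1-p) = -0.1082*log2(0.1082) - 0.8918*log2(0.8918) = 0.347130 + 0.147332 = 0.4945. C = 1 - H(p) = 1 - 0.4945 = 0.5055

0.5055 bits


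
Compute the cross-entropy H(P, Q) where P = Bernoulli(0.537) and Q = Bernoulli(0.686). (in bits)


H(P,Q) = -p*log2(q) - (1-p)*log2(1-q). -0.537*log2(0.686) = 0.291977; -0.463*log2(0.314) = 0.773749. H(P,Q) = 0.291977 + 0.773749 = 1.0657

1.0657 bits


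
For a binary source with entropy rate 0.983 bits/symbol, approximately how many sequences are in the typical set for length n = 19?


log2|A_typical| = nH = 19 * 0.983 = 18.677, so |A_typical| ~ 2^18.677 = 4.191e+05

4.191e+05


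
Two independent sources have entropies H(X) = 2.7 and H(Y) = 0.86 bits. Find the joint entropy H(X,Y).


For independent variables, H(X,Y) = H(X) + H(Y) = 2.7 + 0.86 = 3.56

3.56 bits


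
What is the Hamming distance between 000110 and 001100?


Count differing positions: . . ^ . ^ . = 2 differences

2


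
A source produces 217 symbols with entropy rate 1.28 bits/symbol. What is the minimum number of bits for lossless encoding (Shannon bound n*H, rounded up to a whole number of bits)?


Minimum bits >= n * H = 217 * 1.28 = 277.76, rounded up to a whole number of bits = 278

278 bits


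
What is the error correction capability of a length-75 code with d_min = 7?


Correction capability = floor((d-1)/2) = floor((7-1)/2) = 3

3 errors


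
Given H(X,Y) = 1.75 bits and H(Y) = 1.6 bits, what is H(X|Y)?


H(X|Y) = H(X,Y) - H(Y) = 1.75 - 1.6 = 0.15

0.15 bits


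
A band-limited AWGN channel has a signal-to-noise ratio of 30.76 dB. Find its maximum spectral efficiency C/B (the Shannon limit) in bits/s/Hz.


SNR_linear = 10^(30.76/10) = 1191.242; C/B = log2(1 + SNR_linear) = log2(1 + 1191.242) = 10.2195

10.2195 bits/s/Hz


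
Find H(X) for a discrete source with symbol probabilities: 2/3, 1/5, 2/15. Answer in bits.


H = -sum(p_i * log2(p_i)). Terms: -(2/3)*log2(2/3) = 0.389975; -(1/5)*log2(1/5) = 0.464386; -(2/15)*log2(2/15) = 0.387585. H = 0.389975 + 0.464386 + 0.387585 = 1.2419

1.2419 bits


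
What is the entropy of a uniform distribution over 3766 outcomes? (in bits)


H = log2(n) = log2(3766) = 11.8788

11.8788 bits


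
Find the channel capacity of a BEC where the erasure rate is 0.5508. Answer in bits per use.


C = 1 - epsilon = 1 - 0.5508 = 0.4492

0.4492 bits


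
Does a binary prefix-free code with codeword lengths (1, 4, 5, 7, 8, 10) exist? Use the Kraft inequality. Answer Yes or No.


Kraft sum = sum(2^(-l_i)) = 0.6064, need <= 1. Result: satisfied (a binary prefix-free code with these lengths exists)

Yes


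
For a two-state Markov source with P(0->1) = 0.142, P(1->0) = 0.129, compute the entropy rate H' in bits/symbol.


Stationary distribution: pi_0 = p10/(p01+p10) = 0.476, pi_1 = 0.524. Entropy rate H' = pi_0*H(p01) + pi_1*H(p10) = 0.476*0.5895 + 0.524*0.5547 = 0.5712

0.5712 bits/symbol


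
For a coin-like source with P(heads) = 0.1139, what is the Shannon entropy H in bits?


H = -p*log2(p) - (1-p)*log2(1-p). -0.1139*log2(0.1139) = 0.356981; -0.8861*log2(0.8861) = 0.154588. H = 0.356981 + 0.154588 = 0.5116

0.5116 bits


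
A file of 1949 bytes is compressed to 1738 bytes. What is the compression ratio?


Ratio = original / compressed = 1949 / 1738 = 1.1214

1.1214


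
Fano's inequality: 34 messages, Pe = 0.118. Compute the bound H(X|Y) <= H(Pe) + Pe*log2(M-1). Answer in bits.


H(Pe) = -Pe*log2(Pe) - (1-Pe)*log2(1-Pe) = -0.118*log2(0.118) - 0.882*log2(0.882) = 0.363811 + 0.159774 = 0.5236. Pe*log2(M-1) = 0.118*log2(33) = 0.595239. Bound = H(Pe) + Pe*log2(M-1) = 0.363811 + 0.159774 + 0.595239 = 1.1188

1.1188 bits


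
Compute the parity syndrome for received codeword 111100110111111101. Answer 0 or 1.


Syndrome = XOR of all bits = 1 XOR 1 XOR 1 XOR 1 XOR 0 XOR 0 XOR 1 XOR 1 XOR 0 XOR 1 XOR 1 XOR 1 XOR 1 XOR 1 XOR 1 XOR 1 XOR 0 XOR 1 = 0

0


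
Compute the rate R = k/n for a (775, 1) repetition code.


Rate = k/n = 1/775

1/775


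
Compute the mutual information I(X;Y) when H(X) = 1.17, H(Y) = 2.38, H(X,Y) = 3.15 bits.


I(X;Y) = H(X) + H(Y) - H(X,Y) = 1.17 + 2.38 - 3.15 = 0.4

0.4 bits


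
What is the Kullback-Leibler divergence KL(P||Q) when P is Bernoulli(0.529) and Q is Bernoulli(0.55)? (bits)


KL = p*log2(p/q) + (1-p)*log2((1-p)/(1-q)) = 0.529*log2(0.529/0.55) + 0.471*log2(0.471/0.45) = 0.0013

0.0013 bits


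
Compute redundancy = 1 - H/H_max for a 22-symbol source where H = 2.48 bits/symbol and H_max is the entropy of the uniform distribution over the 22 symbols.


H_max = log2(K) = log2(22) = 4.4594 bits/symbol. Redundancy = 1 - H/H_max = 1 - 2.48/4.4594 = 1 - 0.5561 = 0.4439

0.4439


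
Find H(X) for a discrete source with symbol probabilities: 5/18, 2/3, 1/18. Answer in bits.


H = -sum(p_i * log2(p_i)). Terms: -(5/18)*log2(5/18) = 0.513332; -(2/3)*log2(2/3) = 0.389975; -(1/18)*log2(1/18) = 0.231663. H = 0.513332 + 0.389975 + 0.231663 = 1.135

1.135 bits


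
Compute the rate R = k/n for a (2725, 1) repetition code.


Rate = k/n = 1/2725

1/2725


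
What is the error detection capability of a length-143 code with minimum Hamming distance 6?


Detection capability = d_min - 1 = 6 - 1 = 5

5 errors


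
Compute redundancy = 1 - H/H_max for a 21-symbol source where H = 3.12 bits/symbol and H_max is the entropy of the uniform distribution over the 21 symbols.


H_max = log2(K) = log2(21) = 4.3923 bits/symbol. Redundancy = 1 - H/H_max = 1 - 3.12/4.3923 = 1 - 0.7103 = 0.2897

0.2897


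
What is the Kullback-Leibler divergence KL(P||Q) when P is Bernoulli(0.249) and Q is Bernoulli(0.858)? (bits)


KL = p*log2(p/q) + (1-p)*log2((1-p)/(1-q)) = 0.249*log2(0.249/0.858) + 0.751*log2(0.751/0.142) = 1.3602

1.3602 bits


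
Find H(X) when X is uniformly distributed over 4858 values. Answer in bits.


H = log2(n) = log2(4858) = 12.2461

12.2461 bits


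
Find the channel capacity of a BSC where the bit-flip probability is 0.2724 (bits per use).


H(p) = -p*log2(p) - (1-p)*log2(1-p) = -0.2724*log2(0.2724) - 0.7276*log2(0.7276) = 0.511077 + 0.333810 = 0.8449. C = 1 - H(p) = 1 - 0.8449 = 0.1551

0.1551 bits


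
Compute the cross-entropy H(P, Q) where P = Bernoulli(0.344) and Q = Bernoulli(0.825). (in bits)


H(P,Q) = -p*log2(q) - (1-p)*log2(1-q). -0.344*log2(0.825) = 0.095472; -0.656*log2(0.175) = 1.649560. H(P,Q) = 0.095472 + 1.649560 = 1.745

1.745 bits


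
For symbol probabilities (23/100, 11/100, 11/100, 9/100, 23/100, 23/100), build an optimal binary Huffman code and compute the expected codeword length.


Huffman construction (repeatedly merge the two least-probable nodes; each merge adds 1 bit to every symbol beneath it): 9/100 + 11/100 = 1/5; 11/100 + 1/5 = 31/100; 23/100 + 23/100 = 23/50; 23/100 + 31/100 = 27/50; 23/50 + 27/50 = 1. Resulting codeword lengths (in the order the probabilities were given): (2, 4, 3, 4, 2, 2). L_avg = sum(p_i * l_i) = 23/100*2 + 11/100*4 + 11/100*3 + 9/100*4 + 23/100*2 + 23/100*2 = 251/100 = 2.51

2.51 bits


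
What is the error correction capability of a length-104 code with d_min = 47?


Correction capability = floor((d-1)/2) = floor((47-1)/2) = 23

23 errors


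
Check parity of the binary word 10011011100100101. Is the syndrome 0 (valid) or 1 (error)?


Syndrome = XOR of all bits = 1 XOR 0 XOR 0 XOR 1 XOR 1 XOR 0 XOR 1 XOR 1 XOR 1 XOR 0 XOR 0 XOR 1 XOR 0 XOR 0 XOR 1 XOR 0 XOR 1 = 1

1


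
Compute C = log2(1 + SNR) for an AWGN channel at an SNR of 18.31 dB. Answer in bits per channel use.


SNR_linear = 10^(18.31/10) = 67.7642; C = log2(1 + SNR_linear) = log2(1 + 67.7642) = 6.1036

6.1036 bits/channel use


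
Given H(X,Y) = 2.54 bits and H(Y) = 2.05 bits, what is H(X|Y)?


H(X|Y) = H(X,Y) - H(Y) = 2.54 - 2.05 = 0.49

0.49 bits


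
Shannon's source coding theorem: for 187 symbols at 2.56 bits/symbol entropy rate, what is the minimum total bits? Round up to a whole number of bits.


Minimum bits >= n * H = 187 * 2.56 = 478.72, rounded up to a whole number of bits = 479

479 bits


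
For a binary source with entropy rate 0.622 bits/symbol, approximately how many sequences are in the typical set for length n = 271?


log2|A_typical| = nH = 271 * 0.622 = 168.562, so |A_typical| ~ 2^168.562 = 5.524e+50

5.524e+50


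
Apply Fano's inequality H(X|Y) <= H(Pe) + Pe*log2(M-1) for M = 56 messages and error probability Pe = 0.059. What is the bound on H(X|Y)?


H(Pe) = -Pe*log2(Pe) - (1-Pe)*log2(1-Pe) = -0.059*log2(0.059) - 0.941*log2(0.941) = 0.240905 + 0.082557 = 0.3235. Pe*log2(M-1) = 0.059*log2(55) = 0.341100. Bound = H(Pe) + Pe*log2(M-1) = 0.240905 + 0.082557 + 0.341100 = 0.6646

0.6646 bits


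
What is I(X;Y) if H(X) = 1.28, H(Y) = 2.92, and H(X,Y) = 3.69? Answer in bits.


I(X;Y) = H(X) + H(Y) - H(X,Y) = 1.28 + 2.92 - 3.69 = 0.51

0.51 bits


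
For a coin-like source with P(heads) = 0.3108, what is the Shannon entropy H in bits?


H = -p*log2(p) - (1-p)*log2(1-p). -0.3108*log2(0.3108) = 0.523991; -0.6892*log2(0.6892) = 0.370104. H = 0.523991 + 0.370104 = 0.8941

0.8941 bits


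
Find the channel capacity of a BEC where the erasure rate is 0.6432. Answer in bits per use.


C = 1 - epsilon = 1 - 0.6432 = 0.3568

0.3568 bits


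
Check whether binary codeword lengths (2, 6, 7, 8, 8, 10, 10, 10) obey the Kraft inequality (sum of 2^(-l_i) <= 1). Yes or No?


Kraft sum = sum(2^(-l_i)) = 0.2842, need <= 1. Result: satisfied (a binary prefix-free code with these lengths exists)

Yes


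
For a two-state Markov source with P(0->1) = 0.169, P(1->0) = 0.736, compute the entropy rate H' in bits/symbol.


Stationary distribution: pi_0 = p10/(p01+p10) = 0.8133, pi_1 = 0.1867. Entropy rate H' = pi_0*H(p01) + pi_1*H(p10) = 0.8133*0.6554 + 0.1867*0.8327 = 0.6885

0.6885 bits/symbol


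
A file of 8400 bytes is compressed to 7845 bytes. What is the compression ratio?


Ratio = original / compressed = 8400 / 7845 = 1.0707

1.0707


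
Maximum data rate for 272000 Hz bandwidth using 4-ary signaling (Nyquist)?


Rate = 2 * B * log2(M) = 2 * 272000 * 2.0 = 1088000.0

1088000.0 bps


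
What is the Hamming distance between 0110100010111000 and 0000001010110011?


Count differing positions: . ^ ^ . ^ . ^ . . . . . ^ . ^ ^ = 7 differences

7


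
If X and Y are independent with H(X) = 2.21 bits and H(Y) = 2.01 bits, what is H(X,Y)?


For independent variables, H(X,Y) = H(X) + H(Y) = 2.21 + 2.01 = 4.22

4.22 bits


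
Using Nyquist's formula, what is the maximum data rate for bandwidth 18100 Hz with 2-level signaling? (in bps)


Rate = 2 * B * log2(M) = 2 * 18100 * 1.0 = 36200.0

36200.0 bps


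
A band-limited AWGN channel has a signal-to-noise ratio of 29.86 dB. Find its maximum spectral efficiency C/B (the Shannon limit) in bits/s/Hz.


SNR_linear = 10^(29.86/10) = 968.2779; C/B = log2(1 + SNR_linear) = log2(1 + 968.2779) = 9.9208

9.9208 bits/s/Hz


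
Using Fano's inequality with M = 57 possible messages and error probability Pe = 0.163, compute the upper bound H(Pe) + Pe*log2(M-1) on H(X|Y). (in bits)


H(Pe) = -Pe*log2(Pe) - (1-Pe)*log2(1-Pe) = -0.163*log2(0.163) - 0.837*log2(0.837) = 0.426580 + 0.214858 = 0.6414. Pe*log2(M-1) = 0.163*log2(56) = 0.946599. Bound = H(Pe) + Pe*log2(M-1) = 0.426580 + 0.214858 + 0.946599 = 1.588

1.588 bits
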